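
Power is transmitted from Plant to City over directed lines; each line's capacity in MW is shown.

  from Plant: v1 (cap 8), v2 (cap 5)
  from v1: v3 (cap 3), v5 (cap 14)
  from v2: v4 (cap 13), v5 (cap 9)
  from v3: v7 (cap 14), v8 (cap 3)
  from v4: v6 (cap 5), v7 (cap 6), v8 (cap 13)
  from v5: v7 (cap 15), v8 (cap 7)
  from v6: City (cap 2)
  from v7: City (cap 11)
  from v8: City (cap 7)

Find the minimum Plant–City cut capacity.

13

Augment Plant→v1→v3→v7→City: bottleneck 3, flow now 3.
Augment Plant→v1→v5→v7→City: bottleneck 5, flow now 8.
Augment Plant→v2→v4→v6→City: bottleneck 2, flow now 10.
Augment Plant→v2→v4→v7→City: bottleneck 3, flow now 13.
No augmenting path remains; maximum flow = 13.
By max-flow min-cut, the minimum cut capacity equals the max flow.
In the residual graph, reachable from Plant: {Plant}.
Min-cut edges: Plant→v1 (8), Plant→v2 (5); capacity 8 + 5 = 13.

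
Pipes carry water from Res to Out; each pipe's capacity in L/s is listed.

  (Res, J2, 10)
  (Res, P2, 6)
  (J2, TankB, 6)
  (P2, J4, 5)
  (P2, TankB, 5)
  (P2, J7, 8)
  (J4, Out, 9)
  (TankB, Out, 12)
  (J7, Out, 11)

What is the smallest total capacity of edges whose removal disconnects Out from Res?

12

Augment Res→J2→TankB→Out: bottleneck 6, flow now 6.
Augment Res→P2→J4→Out: bottleneck 5, flow now 11.
Augment Res→P2→TankB→Out: bottleneck 1, flow now 12.
No augmenting path remains; maximum flow = 12.
By max-flow min-cut, the minimum cut capacity equals the max flow.
In the residual graph, reachable from Res: {Res, J2}.
Min-cut edges: Res→P2 (6), J2→TankB (6); capacity 6 + 6 = 12.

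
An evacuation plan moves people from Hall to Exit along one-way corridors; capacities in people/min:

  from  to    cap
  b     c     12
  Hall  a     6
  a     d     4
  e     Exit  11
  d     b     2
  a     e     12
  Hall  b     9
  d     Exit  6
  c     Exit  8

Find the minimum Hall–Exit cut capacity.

14

Augment Hall→a→d→Exit: bottleneck 4, flow now 4.
Augment Hall→a→e→Exit: bottleneck 2, flow now 6.
Augment Hall→b→c→Exit: bottleneck 8, flow now 14.
No augmenting path remains; maximum flow = 14.
By max-flow min-cut, the minimum cut capacity equals the max flow.
In the residual graph, reachable from Hall: {Hall, b, c}.
Min-cut edges: Hall→a (6), c→Exit (8); capacity 6 + 8 = 14.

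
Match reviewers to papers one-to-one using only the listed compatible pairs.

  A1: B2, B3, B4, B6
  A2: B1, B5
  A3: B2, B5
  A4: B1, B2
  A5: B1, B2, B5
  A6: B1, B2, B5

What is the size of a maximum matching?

4

Unit-capacity flow: source→left, listed edges, right→sink; max matching = max flow.
Augmenting path A1→B2 (+1); matched 1.
Augmenting path A2→B1 (+1); matched 2.
Augmenting path A3→B5 (+1); matched 3.
Augmenting path A4→B2→A1→B3 (+1); matched 4.
No augmenting path remains; maximum matching = 4.
König certificate: {A1, B1, B2, B5} is a vertex cover of size 4 (every listed pair touches it), so no matching can be larger.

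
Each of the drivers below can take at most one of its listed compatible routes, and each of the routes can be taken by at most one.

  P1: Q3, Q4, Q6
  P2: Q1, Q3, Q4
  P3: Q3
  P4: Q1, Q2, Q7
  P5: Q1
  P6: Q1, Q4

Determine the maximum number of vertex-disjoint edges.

5

Unit-capacity flow: source→left, listed edges, right→sink; max matching = max flow.
Augmenting path P1→Q3 (+1); matched 1.
Augmenting path P2→Q1 (+1); matched 2.
Augmenting path P4→Q2 (+1); matched 3.
Augmenting path P6→Q4 (+1); matched 4.
Augmenting path P3→Q3→P1→Q6 (+1); matched 5.
No augmenting path remains; maximum matching = 5.
König certificate: {P1, P4, Q1, Q3, Q4} is a vertex cover of size 5 (every listed pair touches it), so no matching can be larger.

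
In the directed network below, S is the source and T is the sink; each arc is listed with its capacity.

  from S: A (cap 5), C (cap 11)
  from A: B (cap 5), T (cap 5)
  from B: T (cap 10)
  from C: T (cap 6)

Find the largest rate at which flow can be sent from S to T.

11

Augment S→A→T: bottleneck 5, flow now 5.
Augment S→C→T: bottleneck 6, flow now 11.
No augmenting path remains; maximum flow = 11.
In the residual graph, reachable from S: {S, C}.
Min-cut edges: S→A (5), C→T (6); capacity 5 + 6 = 11.
This cut is saturated, so no flow can exceed 11.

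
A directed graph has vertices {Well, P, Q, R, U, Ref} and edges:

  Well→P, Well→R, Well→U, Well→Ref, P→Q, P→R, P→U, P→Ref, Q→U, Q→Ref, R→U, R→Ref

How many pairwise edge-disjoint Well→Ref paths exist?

Assign every edge capacity 1; by Menger, the answer equals the max flow.
Path Well→Ref (+1); total 1.
Path Well→P→Ref (+1); total 2.
Path Well→R→Ref (+1); total 3.
No residual Well→Ref path; max flow = 3.
Certifying cut of size 3: {Well→P, Well→R, Well→Ref}.

3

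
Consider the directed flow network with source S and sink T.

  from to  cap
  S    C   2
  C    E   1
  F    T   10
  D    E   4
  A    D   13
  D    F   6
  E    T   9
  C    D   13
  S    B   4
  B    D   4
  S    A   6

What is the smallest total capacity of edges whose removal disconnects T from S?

11

Augment S→C→E→T: bottleneck 1, flow now 1.
Augment S→A→D→E→T: bottleneck 4, flow now 5.
Augment S→A→D→F→T: bottleneck 2, flow now 7.
Augment S→B→D→F→T: bottleneck 4, flow now 11.
No augmenting path remains; maximum flow = 11.
By max-flow min-cut, the minimum cut capacity equals the max flow.
In the residual graph, reachable from S: {S, A, B, C, D}.
Min-cut edges: C→E (1), D→E (4), D→F (6); capacity 1 + 4 + 6 = 11.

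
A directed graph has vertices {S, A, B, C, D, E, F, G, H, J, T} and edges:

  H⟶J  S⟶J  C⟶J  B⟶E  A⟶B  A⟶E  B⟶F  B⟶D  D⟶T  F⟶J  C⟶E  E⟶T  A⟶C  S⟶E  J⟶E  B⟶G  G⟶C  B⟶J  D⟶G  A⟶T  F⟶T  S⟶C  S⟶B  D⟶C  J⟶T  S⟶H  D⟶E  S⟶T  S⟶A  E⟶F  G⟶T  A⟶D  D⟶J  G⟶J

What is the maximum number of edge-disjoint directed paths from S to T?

Assign every edge capacity 1; by Menger, the answer equals the max flow.
Path S→T (+1); total 1.
Path S→A→T (+1); total 2.
Path S→E→T (+1); total 3.
Path S→J→T (+1); total 4.
Path S→B→D→T (+1); total 5.
Path S→C→E→F→T (+1); total 6.
No residual S→T path; max flow = 6.
Certifying cut of size 6: {E→F, E→T, J→T, S→A, S→B, S→T}.

6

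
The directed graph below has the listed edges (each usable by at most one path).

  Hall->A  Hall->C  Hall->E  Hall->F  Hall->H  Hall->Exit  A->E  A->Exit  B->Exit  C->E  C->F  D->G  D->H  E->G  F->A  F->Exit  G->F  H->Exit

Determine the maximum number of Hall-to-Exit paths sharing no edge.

Assign every edge capacity 1; by Menger, the answer equals the max flow.
Path Hall→Exit (+1); total 1.
Path Hall→A→Exit (+1); total 2.
Path Hall→F→Exit (+1); total 3.
Path Hall→H→Exit (+1); total 4.
No residual Hall→Exit path; max flow = 4.
Certifying cut of size 4: {A→Exit, F→Exit, Hall→Exit, Hall→H}.

4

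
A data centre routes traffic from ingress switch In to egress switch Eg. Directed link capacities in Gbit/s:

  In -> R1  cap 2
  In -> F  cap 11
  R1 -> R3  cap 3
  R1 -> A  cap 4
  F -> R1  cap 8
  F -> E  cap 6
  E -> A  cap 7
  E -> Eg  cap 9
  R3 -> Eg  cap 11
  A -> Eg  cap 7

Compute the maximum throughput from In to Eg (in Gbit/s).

Augment In→R1→R3→Eg: bottleneck 2, flow now 2.
Augment In→F→E→Eg: bottleneck 6, flow now 8.
Augment In→F→R1→R3→Eg: bottleneck 1, flow now 9.
Augment In→F→R1→A→Eg: bottleneck 4, flow now 13.
No augmenting path remains; maximum flow = 13.
In the residual graph, reachable from In: {In}.
Min-cut edges: In→R1 (2), In→F (11); capacity 2 + 11 = 13.
This cut is saturated, so no flow can exceed 13.

13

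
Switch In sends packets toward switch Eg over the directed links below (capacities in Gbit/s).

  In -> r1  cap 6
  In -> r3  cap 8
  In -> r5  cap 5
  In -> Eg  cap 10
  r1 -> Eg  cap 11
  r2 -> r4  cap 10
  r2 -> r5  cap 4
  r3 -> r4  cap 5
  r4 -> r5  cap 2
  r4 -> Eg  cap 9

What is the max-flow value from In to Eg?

Augment In→Eg: bottleneck 10, flow now 10.
Augment In→r1→Eg: bottleneck 6, flow now 16.
Augment In→r3→r4→Eg: bottleneck 5, flow now 21.
No augmenting path remains; maximum flow = 21.
In the residual graph, reachable from In: {In, r3, r5}.
Min-cut edges: In→r1 (6), In→Eg (10), r3→r4 (5); capacity 6 + 10 + 5 = 21.
This cut is saturated, so no flow can exceed 21.

21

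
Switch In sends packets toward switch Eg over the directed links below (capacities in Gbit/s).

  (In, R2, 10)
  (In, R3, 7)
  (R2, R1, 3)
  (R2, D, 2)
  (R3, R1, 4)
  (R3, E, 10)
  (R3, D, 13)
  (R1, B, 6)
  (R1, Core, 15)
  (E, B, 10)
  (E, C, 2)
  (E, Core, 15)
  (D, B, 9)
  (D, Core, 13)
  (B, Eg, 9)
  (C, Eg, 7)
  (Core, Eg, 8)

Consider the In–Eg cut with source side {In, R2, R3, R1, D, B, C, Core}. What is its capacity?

34

Edges leaving {In, R2, R3, R1, D, B, C, Core}: R3→E (10), B→Eg (9), C→Eg (7), Core→Eg (8).
Cut capacity = 10 + 9 + 7 + 8 = 34.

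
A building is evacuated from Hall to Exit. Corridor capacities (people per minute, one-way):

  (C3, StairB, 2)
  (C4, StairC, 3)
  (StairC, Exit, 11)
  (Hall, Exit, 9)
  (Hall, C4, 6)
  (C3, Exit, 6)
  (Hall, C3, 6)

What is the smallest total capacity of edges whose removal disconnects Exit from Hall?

Augment Hall→Exit: bottleneck 9, flow now 9.
Augment Hall→C3→Exit: bottleneck 6, flow now 15.
Augment Hall→C4→StairC→Exit: bottleneck 3, flow now 18.
No augmenting path remains; maximum flow = 18.
By max-flow min-cut, the minimum cut capacity equals the max flow.
In the residual graph, reachable from Hall: {Hall, C4}.
Min-cut edges: Hall→C3 (6), Hall→Exit (9), C4→StairC (3); capacity 6 + 9 + 3 = 18.

18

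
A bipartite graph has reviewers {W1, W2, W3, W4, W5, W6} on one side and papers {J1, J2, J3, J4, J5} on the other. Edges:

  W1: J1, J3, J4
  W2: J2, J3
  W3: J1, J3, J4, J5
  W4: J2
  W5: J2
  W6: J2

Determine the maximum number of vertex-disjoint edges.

4

Unit-capacity flow: source→left, listed edges, right→sink; max matching = max flow.
Augmenting path W1→J1 (+1); matched 1.
Augmenting path W2→J2 (+1); matched 2.
Augmenting path W3→J3 (+1); matched 3.
Augmenting path W4→J2→W2→J3→W3→J4 (+1); matched 4.
No augmenting path remains; maximum matching = 4.
König certificate: {W1, W2, W3, J2} is a vertex cover of size 4 (every listed pair touches it), so no matching can be larger.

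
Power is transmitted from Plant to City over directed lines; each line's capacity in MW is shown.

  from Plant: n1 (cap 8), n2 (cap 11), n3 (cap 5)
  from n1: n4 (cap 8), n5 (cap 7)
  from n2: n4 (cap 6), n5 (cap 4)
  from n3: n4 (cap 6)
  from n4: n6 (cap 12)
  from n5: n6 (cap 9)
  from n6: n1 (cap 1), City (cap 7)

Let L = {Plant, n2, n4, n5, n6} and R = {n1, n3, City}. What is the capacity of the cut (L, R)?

21

Edges leaving {Plant, n2, n4, n5, n6}: Plant→n1 (8), Plant→n3 (5), n6→n1 (1), n6→City (7).
Cut capacity = 8 + 5 + 1 + 7 = 21.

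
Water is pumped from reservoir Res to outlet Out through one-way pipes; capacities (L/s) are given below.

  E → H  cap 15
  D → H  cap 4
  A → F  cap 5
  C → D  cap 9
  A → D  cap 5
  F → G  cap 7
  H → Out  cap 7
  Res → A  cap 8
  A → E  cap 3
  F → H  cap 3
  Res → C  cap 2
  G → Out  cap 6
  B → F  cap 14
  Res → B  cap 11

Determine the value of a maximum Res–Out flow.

Augment Res→A→D→H→Out: bottleneck 4, flow now 4.
Augment Res→A→E→H→Out: bottleneck 3, flow now 7.
Augment Res→A→F→G→Out: bottleneck 1, flow now 8.
Augment Res→B→F→G→Out: bottleneck 5, flow now 13.
No augmenting path remains; maximum flow = 13.
In the residual graph, reachable from Res: {Res, A, B, C, D, E, F, G, H}.
Min-cut edges: G→Out (6), H→Out (7); capacity 6 + 7 = 13.
This cut is saturated, so no flow can exceed 13.

13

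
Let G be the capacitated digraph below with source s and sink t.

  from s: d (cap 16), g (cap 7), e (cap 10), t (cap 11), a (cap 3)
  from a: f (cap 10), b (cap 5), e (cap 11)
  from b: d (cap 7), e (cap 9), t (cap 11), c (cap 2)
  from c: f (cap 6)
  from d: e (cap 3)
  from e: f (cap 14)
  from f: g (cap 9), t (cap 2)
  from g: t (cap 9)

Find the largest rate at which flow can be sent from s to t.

25

Augment s→t: bottleneck 11, flow now 11.
Augment s→g→t: bottleneck 7, flow now 18.
Augment s→a→b→t: bottleneck 3, flow now 21.
Augment s→e→f→t: bottleneck 2, flow now 23.
Augment s→e→f→g→t: bottleneck 2, flow now 25.
No augmenting path remains; maximum flow = 25.
In the residual graph, reachable from s: {s, d, e, f, g}.
Min-cut edges: s→a (3), s→t (11), f→t (2), g→t (9); capacity 3 + 11 + 2 + 9 = 25.
This cut is saturated, so no flow can exceed 25.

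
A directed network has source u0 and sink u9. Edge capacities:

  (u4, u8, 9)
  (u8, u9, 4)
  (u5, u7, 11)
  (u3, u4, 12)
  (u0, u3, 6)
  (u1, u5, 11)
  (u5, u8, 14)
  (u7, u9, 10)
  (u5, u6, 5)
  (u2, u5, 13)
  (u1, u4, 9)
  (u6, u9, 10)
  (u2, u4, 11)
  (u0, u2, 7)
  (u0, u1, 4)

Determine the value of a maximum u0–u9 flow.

15

Augment u0→u1→u4→u8→u9: bottleneck 4, flow now 4.
Augment u0→u2→u5→u6→u9: bottleneck 5, flow now 9.
Augment u0→u2→u5→u7→u9: bottleneck 2, flow now 11.
Augment u0→u3→u4→u1→u5→u7→u9: bottleneck 4, flow now 15. (uses reverse residual edge)
No augmenting path remains; maximum flow = 15.
In the residual graph, reachable from u0: {u0, u3, u4, u8}.
Min-cut edges: u0→u1 (4), u0→u2 (7), u8→u9 (4); capacity 4 + 7 + 4 = 15.
This cut is saturated, so no flow can exceed 15.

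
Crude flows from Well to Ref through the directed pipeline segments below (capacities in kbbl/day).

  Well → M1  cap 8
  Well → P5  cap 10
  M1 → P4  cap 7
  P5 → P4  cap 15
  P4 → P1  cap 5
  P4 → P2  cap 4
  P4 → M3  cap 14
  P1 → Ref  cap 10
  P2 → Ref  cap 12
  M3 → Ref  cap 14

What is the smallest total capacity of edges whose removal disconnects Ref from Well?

17

Augment Well→M1→P4→P1→Ref: bottleneck 5, flow now 5.
Augment Well→M1→P4→P2→Ref: bottleneck 2, flow now 7.
Augment Well→P5→P4→P2→Ref: bottleneck 2, flow now 9.
Augment Well→P5→P4→M3→Ref: bottleneck 8, flow now 17.
No augmenting path remains; maximum flow = 17.
By max-flow min-cut, the minimum cut capacity equals the max flow.
In the residual graph, reachable from Well: {Well, M1}.
Min-cut edges: Well→P5 (10), M1→P4 (7); capacity 10 + 7 = 17.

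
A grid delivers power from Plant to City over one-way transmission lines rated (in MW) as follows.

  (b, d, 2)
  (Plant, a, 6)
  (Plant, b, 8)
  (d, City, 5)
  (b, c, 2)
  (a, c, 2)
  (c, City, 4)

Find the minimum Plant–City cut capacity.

6

Augment Plant→a→c→City: bottleneck 2, flow now 2.
Augment Plant→b→c→City: bottleneck 2, flow now 4.
Augment Plant→b→d→City: bottleneck 2, flow now 6.
No augmenting path remains; maximum flow = 6.
By max-flow min-cut, the minimum cut capacity equals the max flow.
In the residual graph, reachable from Plant: {Plant, a, b}.
Min-cut edges: a→c (2), b→c (2), b→d (2); capacity 2 + 2 + 2 = 6.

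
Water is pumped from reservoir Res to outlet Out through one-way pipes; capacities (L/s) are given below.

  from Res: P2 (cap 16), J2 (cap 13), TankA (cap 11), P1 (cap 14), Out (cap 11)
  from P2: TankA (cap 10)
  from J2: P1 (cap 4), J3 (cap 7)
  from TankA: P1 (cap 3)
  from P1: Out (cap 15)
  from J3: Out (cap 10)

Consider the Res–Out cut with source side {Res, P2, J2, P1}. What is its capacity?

54

Edges leaving {Res, P2, J2, P1}: Res→TankA (11), Res→Out (11), P2→TankA (10), J2→J3 (7), P1→Out (15).
Cut capacity = 11 + 11 + 10 + 7 + 15 = 54.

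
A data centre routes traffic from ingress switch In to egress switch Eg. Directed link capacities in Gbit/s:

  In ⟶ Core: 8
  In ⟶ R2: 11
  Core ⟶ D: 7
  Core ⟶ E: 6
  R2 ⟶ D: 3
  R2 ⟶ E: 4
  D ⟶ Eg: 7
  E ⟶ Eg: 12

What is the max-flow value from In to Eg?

Augment In→Core→D→Eg: bottleneck 7, flow now 7.
Augment In→Core→E→Eg: bottleneck 1, flow now 8.
Augment In→R2→E→Eg: bottleneck 4, flow now 12.
Augment In→R2→D→Core→E→Eg: bottleneck 3, flow now 15. (uses reverse residual edge)
No augmenting path remains; maximum flow = 15.
In the residual graph, reachable from In: {In, R2}.
Min-cut edges: In→Core (8), R2→D (3), R2→E (4); capacity 8 + 3 + 4 = 15.
This cut is saturated, so no flow can exceed 15.

15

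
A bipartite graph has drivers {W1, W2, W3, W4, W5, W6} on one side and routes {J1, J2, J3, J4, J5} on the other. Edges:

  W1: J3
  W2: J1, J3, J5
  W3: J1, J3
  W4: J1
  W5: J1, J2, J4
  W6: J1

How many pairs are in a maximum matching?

Unit-capacity flow: source→left, listed edges, right→sink; max matching = max flow.
Augmenting path W1→J3 (+1); matched 1.
Augmenting path W2→J1 (+1); matched 2.
Augmenting path W5→J2 (+1); matched 3.
Augmenting path W3→J1→W2→J5 (+1); matched 4.
No augmenting path remains; maximum matching = 4.
König certificate: {W2, W5, J1, J3} is a vertex cover of size 4 (every listed pair touches it), so no matching can be larger.

4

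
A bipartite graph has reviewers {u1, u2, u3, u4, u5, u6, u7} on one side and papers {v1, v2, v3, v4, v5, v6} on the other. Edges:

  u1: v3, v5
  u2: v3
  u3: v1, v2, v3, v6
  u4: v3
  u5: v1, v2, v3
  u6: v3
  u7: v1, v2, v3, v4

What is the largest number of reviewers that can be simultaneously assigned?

Unit-capacity flow: source→left, listed edges, right→sink; max matching = max flow.
Augmenting path u1→v3 (+1); matched 1.
Augmenting path u3→v1 (+1); matched 2.
Augmenting path u5→v2 (+1); matched 3.
Augmenting path u7→v4 (+1); matched 4.
Augmenting path u2→v3→u1→v5 (+1); matched 5.
No augmenting path remains; maximum matching = 5.
König certificate: {u1, u3, u5, u7, v3} is a vertex cover of size 5 (every listed pair touches it), so no matching can be larger.

5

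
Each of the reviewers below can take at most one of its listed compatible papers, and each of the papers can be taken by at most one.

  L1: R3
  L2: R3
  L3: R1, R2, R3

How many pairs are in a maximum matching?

Unit-capacity flow: source→left, listed edges, right→sink; max matching = max flow.
Augmenting path L1→R3 (+1); matched 1.
Augmenting path L3→R1 (+1); matched 2.
No augmenting path remains; maximum matching = 2.
König certificate: {L3, R3} is a vertex cover of size 2 (every listed pair touches it), so no matching can be larger.

2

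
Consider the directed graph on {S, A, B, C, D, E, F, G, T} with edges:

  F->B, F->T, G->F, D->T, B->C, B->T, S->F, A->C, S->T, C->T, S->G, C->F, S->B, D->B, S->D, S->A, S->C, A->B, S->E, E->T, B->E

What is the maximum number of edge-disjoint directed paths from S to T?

6

Assign every edge capacity 1; by Menger, the answer equals the max flow.
Path S→T (+1); total 1.
Path S→B→T (+1); total 2.
Path S→C→T (+1); total 3.
Path S→D→T (+1); total 4.
Path S→E→T (+1); total 5.
Path S→F→T (+1); total 6.
No residual S→T path; max flow = 6.
Certifying cut of size 6: {B→T, C→T, E→T, F→T, S→D, S→T}.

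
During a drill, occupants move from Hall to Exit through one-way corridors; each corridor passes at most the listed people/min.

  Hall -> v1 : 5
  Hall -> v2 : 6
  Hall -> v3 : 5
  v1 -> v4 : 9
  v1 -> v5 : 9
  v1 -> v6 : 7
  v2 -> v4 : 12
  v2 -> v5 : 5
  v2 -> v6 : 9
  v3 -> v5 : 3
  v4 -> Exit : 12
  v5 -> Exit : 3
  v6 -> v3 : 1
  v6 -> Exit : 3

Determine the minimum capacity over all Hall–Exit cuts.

Augment Hall→v1→v4→Exit: bottleneck 5, flow now 5.
Augment Hall→v2→v4→Exit: bottleneck 6, flow now 11.
Augment Hall→v3→v5→Exit: bottleneck 3, flow now 14.
No augmenting path remains; maximum flow = 14.
By max-flow min-cut, the minimum cut capacity equals the max flow.
In the residual graph, reachable from Hall: {Hall, v3}.
Min-cut edges: Hall→v1 (5), Hall→v2 (6), v3→v5 (3); capacity 5 + 6 + 3 = 14.

14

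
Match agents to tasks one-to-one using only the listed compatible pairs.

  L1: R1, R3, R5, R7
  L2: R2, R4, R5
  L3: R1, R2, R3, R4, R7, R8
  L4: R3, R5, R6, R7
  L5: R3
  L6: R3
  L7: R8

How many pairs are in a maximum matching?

6

Unit-capacity flow: source→left, listed edges, right→sink; max matching = max flow.
Augmenting path L1→R1 (+1); matched 1.
Augmenting path L2→R2 (+1); matched 2.
Augmenting path L3→R3 (+1); matched 3.
Augmenting path L4→R5 (+1); matched 4.
Augmenting path L7→R8 (+1); matched 5.
Augmenting path L5→R3→L3→R4 (+1); matched 6.
No augmenting path remains; maximum matching = 6.
König certificate: {L1, L2, L3, L4, L7, R3} is a vertex cover of size 6 (every listed pair touches it), so no matching can be larger.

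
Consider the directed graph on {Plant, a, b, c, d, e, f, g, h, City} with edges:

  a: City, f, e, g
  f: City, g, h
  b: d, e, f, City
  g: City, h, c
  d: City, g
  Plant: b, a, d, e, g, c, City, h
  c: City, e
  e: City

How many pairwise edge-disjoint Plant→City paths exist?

Assign every edge capacity 1; by Menger, the answer equals the max flow.
Path Plant→City (+1); total 1.
Path Plant→a→City (+1); total 2.
Path Plant→b→City (+1); total 3.
Path Plant→c→City (+1); total 4.
Path Plant→d→City (+1); total 5.
Path Plant→e→City (+1); total 6.
Path Plant→g→City (+1); total 7.
No residual Plant→City path; max flow = 7.
Certifying cut of size 7: {Plant→City, Plant→a, Plant→b, Plant→c, Plant→d, Plant→e, Plant→g}.

7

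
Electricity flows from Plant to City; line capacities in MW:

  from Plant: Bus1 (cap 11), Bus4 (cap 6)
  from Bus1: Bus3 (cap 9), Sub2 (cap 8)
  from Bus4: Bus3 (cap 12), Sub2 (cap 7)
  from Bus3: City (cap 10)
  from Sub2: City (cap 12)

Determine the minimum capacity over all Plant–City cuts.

Augment Plant→Bus1→Bus3→City: bottleneck 9, flow now 9.
Augment Plant→Bus1→Sub2→City: bottleneck 2, flow now 11.
Augment Plant→Bus4→Bus3→City: bottleneck 1, flow now 12.
Augment Plant→Bus4→Sub2→City: bottleneck 5, flow now 17.
No augmenting path remains; maximum flow = 17.
By max-flow min-cut, the minimum cut capacity equals the max flow.
In the residual graph, reachable from Plant: {Plant}.
Min-cut edges: Plant→Bus1 (11), Plant→Bus4 (6); capacity 11 + 6 = 17.

17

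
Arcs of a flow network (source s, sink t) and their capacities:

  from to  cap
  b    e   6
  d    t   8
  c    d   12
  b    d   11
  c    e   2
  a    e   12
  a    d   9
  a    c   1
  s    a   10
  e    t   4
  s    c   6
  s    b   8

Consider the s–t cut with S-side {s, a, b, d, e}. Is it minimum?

Given cut capacity: 6 + 1 + 8 + 4 = 19.
Augment s→a→d→t: bottleneck 8, flow now 8.
Augment s→a→e→t: bottleneck 2, flow now 10.
Augment s→b→e→t: bottleneck 2, flow now 12.
No augmenting path remains; maximum flow = 12.
In the residual graph, reachable from s: {s, a, b, c, d, e}.
Min-cut edges: d→t (8), e→t (4); capacity 8 + 4 = 12.
Cut capacity 19 exceeds the max flow 12, so it is not minimum.

No — its capacity is 19, but the minimum cut has capacity 12.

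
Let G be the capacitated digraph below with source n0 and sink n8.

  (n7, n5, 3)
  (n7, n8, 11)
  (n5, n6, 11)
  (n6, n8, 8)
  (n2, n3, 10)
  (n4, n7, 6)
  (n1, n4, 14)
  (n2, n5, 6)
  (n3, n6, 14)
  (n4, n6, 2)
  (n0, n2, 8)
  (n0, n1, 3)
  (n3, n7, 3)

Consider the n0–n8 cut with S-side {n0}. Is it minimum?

Yes — it is a minimum cut (capacity 11).

Given cut capacity: 3 + 8 = 11.
Augment n0→n1→n4→n6→n8: bottleneck 2, flow now 2.
Augment n0→n1→n4→n7→n8: bottleneck 1, flow now 3.
Augment n0→n2→n3→n6→n8: bottleneck 6, flow now 9.
Augment n0→n2→n3→n7→n8: bottleneck 2, flow now 11.
No augmenting path remains; maximum flow = 11.
Cut capacity 11 equals the max flow, so it is a minimum cut.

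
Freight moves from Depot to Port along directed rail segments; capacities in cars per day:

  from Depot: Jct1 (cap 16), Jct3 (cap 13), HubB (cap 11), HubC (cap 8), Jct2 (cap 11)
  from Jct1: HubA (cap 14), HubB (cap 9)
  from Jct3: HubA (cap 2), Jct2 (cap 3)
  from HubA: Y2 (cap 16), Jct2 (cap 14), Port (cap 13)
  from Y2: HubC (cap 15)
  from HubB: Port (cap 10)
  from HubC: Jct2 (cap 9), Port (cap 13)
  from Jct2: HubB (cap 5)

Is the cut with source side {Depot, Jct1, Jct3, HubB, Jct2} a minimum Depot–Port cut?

Yes — it is a minimum cut (capacity 34).

Given cut capacity: 8 + 14 + 2 + 10 = 34.
Augment Depot→HubB→Port: bottleneck 10, flow now 10.
Augment Depot→HubC→Port: bottleneck 8, flow now 18.
Augment Depot→Jct1→HubA→Port: bottleneck 13, flow now 31.
Augment Depot→Jct1→HubA→Y2→HubC→Port: bottleneck 1, flow now 32.
Augment Depot→Jct3→HubA→Y2→HubC→Port: bottleneck 2, flow now 34.
No augmenting path remains; maximum flow = 34.
Cut capacity 34 equals the max flow, so it is a minimum cut.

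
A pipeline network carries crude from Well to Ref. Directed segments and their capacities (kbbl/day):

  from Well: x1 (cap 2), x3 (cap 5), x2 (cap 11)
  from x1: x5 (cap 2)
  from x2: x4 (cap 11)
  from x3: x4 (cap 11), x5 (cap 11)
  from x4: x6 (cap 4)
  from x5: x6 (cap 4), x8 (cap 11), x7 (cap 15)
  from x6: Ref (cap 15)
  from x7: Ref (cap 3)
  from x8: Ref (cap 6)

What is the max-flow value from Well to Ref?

Augment Well→x1→x5→x6→Ref: bottleneck 2, flow now 2.
Augment Well→x2→x4→x6→Ref: bottleneck 4, flow now 6.
Augment Well→x3→x5→x6→Ref: bottleneck 2, flow now 8.
Augment Well→x3→x5→x7→Ref: bottleneck 3, flow now 11.
No augmenting path remains; maximum flow = 11.
In the residual graph, reachable from Well: {Well, x2, x4}.
Min-cut edges: Well→x1 (2), Well→x3 (5), x4→x6 (4); capacity 2 + 5 + 4 = 11.
This cut is saturated, so no flow can exceed 11.

11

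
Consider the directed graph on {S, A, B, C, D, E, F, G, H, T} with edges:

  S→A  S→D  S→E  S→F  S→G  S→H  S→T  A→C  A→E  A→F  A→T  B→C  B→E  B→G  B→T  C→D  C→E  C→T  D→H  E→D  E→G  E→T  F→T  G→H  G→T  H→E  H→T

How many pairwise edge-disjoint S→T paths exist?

Assign every edge capacity 1; by Menger, the answer equals the max flow.
Path S→T (+1); total 1.
Path S→A→T (+1); total 2.
Path S→E→T (+1); total 3.
Path S→F→T (+1); total 4.
Path S→G→T (+1); total 5.
Path S→H→T (+1); total 6.
No residual S→T path; max flow = 6.
Certifying cut of size 6: {E→T, G→T, H→T, S→A, S→F, S→T}.

6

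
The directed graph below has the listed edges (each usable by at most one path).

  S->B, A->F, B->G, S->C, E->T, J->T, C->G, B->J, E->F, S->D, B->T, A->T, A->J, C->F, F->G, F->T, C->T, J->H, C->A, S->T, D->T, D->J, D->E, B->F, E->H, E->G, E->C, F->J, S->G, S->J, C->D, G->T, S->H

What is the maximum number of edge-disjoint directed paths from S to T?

Assign every edge capacity 1; by Menger, the answer equals the max flow.
Path S→T (+1); total 1.
Path S→B→T (+1); total 2.
Path S→C→T (+1); total 3.
Path S→D→T (+1); total 4.
Path S→G→T (+1); total 5.
Path S→J→T (+1); total 6.
No residual S→T path; max flow = 6.
Certifying cut of size 6: {S→B, S→C, S→D, S→G, S→J, S→T}.

6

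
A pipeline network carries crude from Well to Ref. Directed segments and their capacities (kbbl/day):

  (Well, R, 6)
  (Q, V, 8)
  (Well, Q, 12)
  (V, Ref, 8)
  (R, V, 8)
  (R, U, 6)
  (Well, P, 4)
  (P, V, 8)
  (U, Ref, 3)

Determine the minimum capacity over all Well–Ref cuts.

Augment Well→P→V→Ref: bottleneck 4, flow now 4.
Augment Well→Q→V→Ref: bottleneck 4, flow now 8.
Augment Well→R→U→Ref: bottleneck 3, flow now 11.
No augmenting path remains; maximum flow = 11.
By max-flow min-cut, the minimum cut capacity equals the max flow.
In the residual graph, reachable from Well: {Well, P, Q, R, U, V}.
Min-cut edges: U→Ref (3), V→Ref (8); capacity 3 + 8 = 11.

11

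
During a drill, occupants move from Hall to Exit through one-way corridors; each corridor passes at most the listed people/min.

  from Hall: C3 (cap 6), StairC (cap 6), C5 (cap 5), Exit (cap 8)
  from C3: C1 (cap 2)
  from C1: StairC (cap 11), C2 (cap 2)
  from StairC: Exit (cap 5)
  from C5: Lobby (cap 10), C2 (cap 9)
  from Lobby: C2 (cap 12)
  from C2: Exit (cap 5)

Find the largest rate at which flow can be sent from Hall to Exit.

18

Augment Hall→Exit: bottleneck 8, flow now 8.
Augment Hall→StairC→Exit: bottleneck 5, flow now 13.
Augment Hall→C5→C2→Exit: bottleneck 5, flow now 18.
No augmenting path remains; maximum flow = 18.
In the residual graph, reachable from Hall: {Hall, C3, C1, StairC, C5, Lobby, C2}.
Min-cut edges: Hall→Exit (8), StairC→Exit (5), C2→Exit (5); capacity 8 + 5 + 5 = 18.
This cut is saturated, so no flow can exceed 18.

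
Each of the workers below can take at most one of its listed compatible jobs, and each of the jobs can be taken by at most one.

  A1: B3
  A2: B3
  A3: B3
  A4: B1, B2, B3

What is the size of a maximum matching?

2

Unit-capacity flow: source→left, listed edges, right→sink; max matching = max flow.
Augmenting path A1→B3 (+1); matched 1.
Augmenting path A4→B1 (+1); matched 2.
No augmenting path remains; maximum matching = 2.
König certificate: {A4, B3} is a vertex cover of size 2 (every listed pair touches it), so no matching can be larger.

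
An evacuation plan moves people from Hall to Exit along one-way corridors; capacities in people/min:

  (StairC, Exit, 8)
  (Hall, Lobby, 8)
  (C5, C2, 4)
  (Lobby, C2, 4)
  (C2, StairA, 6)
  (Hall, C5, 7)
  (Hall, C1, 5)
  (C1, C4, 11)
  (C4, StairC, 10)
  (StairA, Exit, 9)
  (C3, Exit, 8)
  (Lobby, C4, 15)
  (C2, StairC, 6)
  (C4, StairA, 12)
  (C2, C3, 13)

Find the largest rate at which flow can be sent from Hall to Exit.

17

Augment Hall→C1→C4→StairC→Exit: bottleneck 5, flow now 5.
Augment Hall→C5→C2→StairC→Exit: bottleneck 3, flow now 8.
Augment Hall→C5→C2→StairA→Exit: bottleneck 1, flow now 9.
Augment Hall→Lobby→C2→StairA→Exit: bottleneck 4, flow now 13.
Augment Hall→Lobby→C4→StairA→Exit: bottleneck 4, flow now 17.
No augmenting path remains; maximum flow = 17.
In the residual graph, reachable from Hall: {Hall, C5}.
Min-cut edges: Hall→C1 (5), Hall→Lobby (8), C5→C2 (4); capacity 5 + 8 + 4 = 17.
This cut is saturated, so no flow can exceed 17.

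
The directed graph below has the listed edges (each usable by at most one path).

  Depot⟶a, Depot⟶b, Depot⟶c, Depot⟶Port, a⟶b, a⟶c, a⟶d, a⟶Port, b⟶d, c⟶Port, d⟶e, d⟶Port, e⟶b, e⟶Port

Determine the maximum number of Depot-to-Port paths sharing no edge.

4

Assign every edge capacity 1; by Menger, the answer equals the max flow.
Path Depot→Port (+1); total 1.
Path Depot→a→Port (+1); total 2.
Path Depot→c→Port (+1); total 3.
Path Depot→b→d→Port (+1); total 4.
No residual Depot→Port path; max flow = 4.
Certifying cut of size 4: {Depot→Port, Depot→a, Depot→b, Depot→c}.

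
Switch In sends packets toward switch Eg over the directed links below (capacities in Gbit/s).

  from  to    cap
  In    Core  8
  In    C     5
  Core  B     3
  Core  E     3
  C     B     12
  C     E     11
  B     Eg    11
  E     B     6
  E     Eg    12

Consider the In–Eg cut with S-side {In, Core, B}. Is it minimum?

Given cut capacity: 5 + 3 + 11 = 19.
Augment In→Core→B→Eg: bottleneck 3, flow now 3.
Augment In→Core→E→Eg: bottleneck 3, flow now 6.
Augment In→C→B→Eg: bottleneck 5, flow now 11.
No augmenting path remains; maximum flow = 11.
In the residual graph, reachable from In: {In, Core}.
Min-cut edges: In→C (5), Core→B (3), Core→E (3); capacity 5 + 3 + 3 = 11.
Cut capacity 19 exceeds the max flow 11, so it is not minimum.

No — its capacity is 19, but the minimum cut has capacity 11.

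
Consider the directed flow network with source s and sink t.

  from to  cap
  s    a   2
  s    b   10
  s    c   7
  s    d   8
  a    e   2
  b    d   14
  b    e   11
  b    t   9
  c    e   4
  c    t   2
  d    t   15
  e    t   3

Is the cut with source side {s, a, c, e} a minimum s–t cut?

Given cut capacity: 10 + 8 + 2 + 3 = 23.
Augment s→b→t: bottleneck 9, flow now 9.
Augment s→c→t: bottleneck 2, flow now 11.
Augment s→d→t: bottleneck 8, flow now 19.
Augment s→a→e→t: bottleneck 2, flow now 21.
Augment s→b→d→t: bottleneck 1, flow now 22.
Augment s→c→e→t: bottleneck 1, flow now 23.
No augmenting path remains; maximum flow = 23.
Cut capacity 23 equals the max flow, so it is a minimum cut.

Yes — it is a minimum cut (capacity 23).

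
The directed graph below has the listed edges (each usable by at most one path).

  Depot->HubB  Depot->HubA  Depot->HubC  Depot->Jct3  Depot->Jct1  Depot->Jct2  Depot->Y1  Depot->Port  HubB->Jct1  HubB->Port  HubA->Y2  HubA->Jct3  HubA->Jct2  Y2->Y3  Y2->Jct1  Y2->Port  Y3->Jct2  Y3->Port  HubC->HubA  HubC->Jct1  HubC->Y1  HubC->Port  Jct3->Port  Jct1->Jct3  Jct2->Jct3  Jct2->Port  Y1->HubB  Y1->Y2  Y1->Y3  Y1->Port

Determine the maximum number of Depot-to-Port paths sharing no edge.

7

Assign every edge capacity 1; by Menger, the answer equals the max flow.
Path Depot→Port (+1); total 1.
Path Depot→HubB→Port (+1); total 2.
Path Depot→HubC→Port (+1); total 3.
Path Depot→Jct3→Port (+1); total 4.
Path Depot→Jct2→Port (+1); total 5.
Path Depot→Y1→Port (+1); total 6.
Path Depot→HubA→Y2→Port (+1); total 7.
No residual Depot→Port path; max flow = 7.
Certifying cut of size 7: {Depot→HubA, Depot→HubB, Depot→HubC, Depot→Jct2, Depot→Port, Depot→Y1, Jct3→Port}.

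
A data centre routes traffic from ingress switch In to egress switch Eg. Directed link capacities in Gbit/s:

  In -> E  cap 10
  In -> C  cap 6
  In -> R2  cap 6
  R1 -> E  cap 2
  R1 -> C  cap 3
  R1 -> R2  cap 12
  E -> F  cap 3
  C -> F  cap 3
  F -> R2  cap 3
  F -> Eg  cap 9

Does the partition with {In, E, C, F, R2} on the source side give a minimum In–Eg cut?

No — its capacity is 9, but the minimum cut has capacity 6.

Given cut capacity: 9 = 9.
Augment In→E→F→Eg: bottleneck 3, flow now 3.
Augment In→C→F→Eg: bottleneck 3, flow now 6.
No augmenting path remains; maximum flow = 6.
In the residual graph, reachable from In: {In, E, C, R2}.
Min-cut edges: E→F (3), C→F (3); capacity 3 + 3 = 6.
Cut capacity 9 exceeds the max flow 6, so it is not minimum.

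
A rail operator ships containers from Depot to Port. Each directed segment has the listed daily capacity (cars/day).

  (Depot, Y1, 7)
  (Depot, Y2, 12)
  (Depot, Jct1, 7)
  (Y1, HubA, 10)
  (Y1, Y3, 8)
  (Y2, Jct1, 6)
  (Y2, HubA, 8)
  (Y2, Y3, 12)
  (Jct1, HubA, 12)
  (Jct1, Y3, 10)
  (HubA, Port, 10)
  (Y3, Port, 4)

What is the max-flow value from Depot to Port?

Augment Depot→Y1→HubA→Port: bottleneck 7, flow now 7.
Augment Depot→Y2→HubA→Port: bottleneck 3, flow now 10.
Augment Depot→Y2→Y3→Port: bottleneck 4, flow now 14.
No augmenting path remains; maximum flow = 14.
In the residual graph, reachable from Depot: {Depot, Y1, Y2, Jct1, HubA, Y3}.
Min-cut edges: HubA→Port (10), Y3→Port (4); capacity 10 + 4 = 14.
This cut is saturated, so no flow can exceed 14.

14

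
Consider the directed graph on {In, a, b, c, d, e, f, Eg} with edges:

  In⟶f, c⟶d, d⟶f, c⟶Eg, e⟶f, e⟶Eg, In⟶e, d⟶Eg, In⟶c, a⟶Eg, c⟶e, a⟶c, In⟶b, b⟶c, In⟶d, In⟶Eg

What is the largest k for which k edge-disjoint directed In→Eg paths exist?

4

Assign every edge capacity 1; by Menger, the answer equals the max flow.
Path In→Eg (+1); total 1.
Path In→c→Eg (+1); total 2.
Path In→d→Eg (+1); total 3.
Path In→e→Eg (+1); total 4.
No residual In→Eg path; max flow = 4.
Certifying cut of size 4: {In→Eg, c→Eg, d→Eg, e→Eg}.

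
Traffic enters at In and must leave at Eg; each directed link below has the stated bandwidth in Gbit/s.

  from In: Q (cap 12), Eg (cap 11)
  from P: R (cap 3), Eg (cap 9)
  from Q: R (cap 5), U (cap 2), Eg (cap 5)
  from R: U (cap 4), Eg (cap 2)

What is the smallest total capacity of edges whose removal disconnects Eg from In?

Augment In→Eg: bottleneck 11, flow now 11.
Augment In→Q→Eg: bottleneck 5, flow now 16.
Augment In→Q→R→Eg: bottleneck 2, flow now 18.
No augmenting path remains; maximum flow = 18.
By max-flow min-cut, the minimum cut capacity equals the max flow.
In the residual graph, reachable from In: {In, Q, R, U}.
Min-cut edges: In→Eg (11), Q→Eg (5), R→Eg (2); capacity 11 + 5 + 2 = 18.

18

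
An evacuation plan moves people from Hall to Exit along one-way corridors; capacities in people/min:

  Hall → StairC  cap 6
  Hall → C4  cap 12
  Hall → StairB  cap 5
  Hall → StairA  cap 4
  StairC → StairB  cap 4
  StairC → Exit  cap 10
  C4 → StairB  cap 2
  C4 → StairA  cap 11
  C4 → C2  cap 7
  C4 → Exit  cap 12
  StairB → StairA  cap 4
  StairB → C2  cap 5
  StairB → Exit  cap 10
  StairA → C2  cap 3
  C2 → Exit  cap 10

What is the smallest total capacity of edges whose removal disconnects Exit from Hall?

Augment Hall→StairC→Exit: bottleneck 6, flow now 6.
Augment Hall→C4→Exit: bottleneck 12, flow now 18.
Augment Hall→StairB→Exit: bottleneck 5, flow now 23.
Augment Hall→StairA→C2→Exit: bottleneck 3, flow now 26.
No augmenting path remains; maximum flow = 26.
By max-flow min-cut, the minimum cut capacity equals the max flow.
In the residual graph, reachable from Hall: {Hall, StairA}.
Min-cut edges: Hall→StairC (6), Hall→C4 (12), Hall→StairB (5), StairA→C2 (3); capacity 6 + 12 + 5 + 3 = 26.

26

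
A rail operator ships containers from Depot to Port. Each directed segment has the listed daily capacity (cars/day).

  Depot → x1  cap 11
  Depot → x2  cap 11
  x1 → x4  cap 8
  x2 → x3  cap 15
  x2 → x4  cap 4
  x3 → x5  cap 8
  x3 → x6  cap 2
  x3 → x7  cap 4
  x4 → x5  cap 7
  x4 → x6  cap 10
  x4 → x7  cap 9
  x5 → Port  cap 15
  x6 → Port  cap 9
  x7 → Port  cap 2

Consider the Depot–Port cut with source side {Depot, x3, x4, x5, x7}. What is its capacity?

51

Edges leaving {Depot, x3, x4, x5, x7}: Depot→x1 (11), Depot→x2 (11), x3→x6 (2), x4→x6 (10), x5→Port (15), x7→Port (2).
Cut capacity = 11 + 11 + 2 + 10 + 15 + 2 = 51.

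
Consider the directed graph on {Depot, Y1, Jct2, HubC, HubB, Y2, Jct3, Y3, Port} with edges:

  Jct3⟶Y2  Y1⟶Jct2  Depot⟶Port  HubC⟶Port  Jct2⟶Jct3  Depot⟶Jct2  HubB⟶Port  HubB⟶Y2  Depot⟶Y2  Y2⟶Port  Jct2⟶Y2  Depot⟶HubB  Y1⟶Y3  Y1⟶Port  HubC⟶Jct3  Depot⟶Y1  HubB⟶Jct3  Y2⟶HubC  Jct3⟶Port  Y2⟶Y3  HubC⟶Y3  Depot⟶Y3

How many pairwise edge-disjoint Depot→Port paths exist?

5

Assign every edge capacity 1; by Menger, the answer equals the max flow.
Path Depot→Port (+1); total 1.
Path Depot→Y1→Port (+1); total 2.
Path Depot→HubB→Port (+1); total 3.
Path Depot→Y2→Port (+1); total 4.
Path Depot→Jct2→Jct3→Port (+1); total 5.
No residual Depot→Port path; max flow = 5.
Certifying cut of size 5: {Depot→HubB, Depot→Jct2, Depot→Port, Depot→Y1, Depot→Y2}.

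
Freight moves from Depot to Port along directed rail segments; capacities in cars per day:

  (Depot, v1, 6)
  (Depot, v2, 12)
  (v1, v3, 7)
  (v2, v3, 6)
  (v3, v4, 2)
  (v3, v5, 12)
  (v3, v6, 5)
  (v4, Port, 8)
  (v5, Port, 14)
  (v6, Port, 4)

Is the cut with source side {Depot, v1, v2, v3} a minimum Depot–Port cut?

Given cut capacity: 2 + 12 + 5 = 19.
Augment Depot→v1→v3→v4→Port: bottleneck 2, flow now 2.
Augment Depot→v1→v3→v5→Port: bottleneck 4, flow now 6.
Augment Depot→v2→v3→v5→Port: bottleneck 6, flow now 12.
No augmenting path remains; maximum flow = 12.
In the residual graph, reachable from Depot: {Depot, v2}.
Min-cut edges: Depot→v1 (6), v2→v3 (6); capacity 6 + 6 = 12.
Cut capacity 19 exceeds the max flow 12, so it is not minimum.

No — its capacity is 19, but the minimum cut has capacity 12.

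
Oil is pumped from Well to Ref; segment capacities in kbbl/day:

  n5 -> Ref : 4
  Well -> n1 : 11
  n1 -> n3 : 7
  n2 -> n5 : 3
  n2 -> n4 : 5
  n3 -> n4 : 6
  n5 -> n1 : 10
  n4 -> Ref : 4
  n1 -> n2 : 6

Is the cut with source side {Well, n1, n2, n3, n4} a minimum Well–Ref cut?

Yes — it is a minimum cut (capacity 7).

Given cut capacity: 3 + 4 = 7.
Augment Well→n1→n2→n4→Ref: bottleneck 4, flow now 4.
Augment Well→n1→n2→n5→Ref: bottleneck 2, flow now 6.
Augment Well→n1→n3→n4→n2→n5→Ref: bottleneck 1, flow now 7. (uses reverse residual edge)
No augmenting path remains; maximum flow = 7.
Cut capacity 7 equals the max flow, so it is a minimum cut.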